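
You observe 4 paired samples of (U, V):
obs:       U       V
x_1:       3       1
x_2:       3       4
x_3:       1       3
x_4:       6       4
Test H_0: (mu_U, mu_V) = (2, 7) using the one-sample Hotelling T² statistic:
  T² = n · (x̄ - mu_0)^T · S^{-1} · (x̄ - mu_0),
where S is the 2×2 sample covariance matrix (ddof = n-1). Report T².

Step 1 — sample mean vector:
  mean(U) = (3 + 3 + 1 + 6) / 4 = 13/4 = 3.25
  mean(V) = (1 + 4 + 3 + 4) / 4 = 12/4 = 3
  x̄ = (3.25, 3),  deviation x̄ - mu_0 = (3.25, 3) - (2, 7) = (1.25, -4).

Step 2 — sample covariance matrix, S[i,j] = (1/(n-1)) · Σ_k (x_{k,i} - mean_i) · (x_{k,j} - mean_j), divisor n-1 = 3:
  S[U,U] = ((-0.25)·(-0.25) + (-0.25)·(-0.25) + (-2.25)·(-2.25) + (2.75)·(2.75)) / 3 = 12.75/3 = 4.25
  S[U,V] = ((-0.25)·(-2) + (-0.25)·(1) + (-2.25)·(0) + (2.75)·(1)) / 3 = 3/3 = 1
  S[V,V] = ((-2)·(-2) + (1)·(1) + (0)·(0) + (1)·(1)) / 3 = 6/3 = 2
  S = [[4.25, 1],
 [1, 2]].

Step 3 — invert S. det(S) = 4.25·2 - (1)² = 7.5.
  S^{-1} = (1/det) · [[d, -b], [-b, a]] = [[0.2667, -0.1333],
 [-0.1333, 0.5667]].

Step 4 — quadratic form (x̄ - mu_0)^T · S^{-1} · (x̄ - mu_0):
  S^{-1} · (x̄ - mu_0) = (0.8667, -2.4333),
  (x̄ - mu_0)^T · [...] = (1.25)·(0.8667) + (-4)·(-2.4333) = 10.8167.

Step 5 — scale by n: T² = 4 · 10.8167 = 43.2667.

T² ≈ 43.2667


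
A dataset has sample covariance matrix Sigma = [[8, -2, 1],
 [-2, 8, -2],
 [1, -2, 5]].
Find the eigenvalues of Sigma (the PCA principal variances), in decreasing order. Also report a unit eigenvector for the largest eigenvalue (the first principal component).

Step 1 — characteristic polynomial p(λ) = det(λI - Sigma) = λ³ - tr·λ² + c_1·λ - det, where tr = trace, c_1 = sum of the principal 2×2 minors, det = det(Sigma):
  tr = 8 + 8 + 5 = 21,
  c_1 = (8·8 - (-2)²) + (8·5 - (1)²) + (8·5 - (-2)²) = 60 + 39 + 36 = 135,
  det = 8·(8·5 - (-2)²) - (-2)·((-2)·5 - (-2)·(1)) + (1)·((-2)·(-2) - 8·(1)) = 8·(36) - (-2)·(-8) + (1)·(-4) = 268.
  So p(λ) = λ³ - 21λ² + 135λ - 268.
Step 2 — look for an integer root (rational root theorem: any rational root is an integer divisor of 268). Testing λ = 4:
  p(4) = 64 - 336 + 540 - 268 = 0  ✓
  Dividing out (λ - 4): p(λ) = (λ - 4)(λ² - 17λ + 67).
Step 3 — remaining eigenvalues from the quadratic λ² - 17λ + 67 = 0:
  Δ = 17² - 4·67 = 289 - 268 = 21,  λ = (17 ± √21)/2 = (17 ± 4.5826)/2 ≈ 10.7913 or 6.2087.
  Sorted: λ_1 = 10.7913,  λ_2 = 6.2087,  λ_3 = 4  (check: sum = 21 = tr ✓).

Step 4 — unit eigenvector for λ_1 ≈ 10.7913: v spans the null space of (Sigma - λ_1 I), whose rows are
  r_1 = (-2.7913, -2, 1),  r_2 = (-2, -2.7913, -2),  r_3 = (1, -2, -5.7913).
  v is orthogonal to every row, so take v ∝ r_1 × r_2 = ((-2)·(-2) - (1)·(-2.7913), (1)·(-2) - (-2.7913)·(-2), (-2.7913)·(-2.7913) - (-2)·(-2)) ≈ (6.7913, -7.5826, 3.7913).
  Let u = (6.7913, -7.5826, 3.7913).
  ||u|| = √((6.7913)² + (-7.5826)² + (3.7913)²) = √(117.9909) ≈ 10.8624,  v_1 = u/||u|| ≈ (0.6252, -0.6981, 0.349) (||v_1|| = 1).

λ_1 = 10.7913,  λ_2 = 6.2087,  λ_3 = 4;  v_1 ≈ (0.6252, -0.6981, 0.349)


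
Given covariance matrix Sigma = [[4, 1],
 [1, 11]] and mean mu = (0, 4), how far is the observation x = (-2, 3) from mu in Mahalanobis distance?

Step 1 — centre the observation: (x - mu) = (-2, -1).

Step 2 — invert Sigma. det(Sigma) = 4·11 - (1)² = 43.
  Sigma^{-1} = (1/det) · [[d, -b], [-b, a]] = [[0.2558, -0.0233],
 [-0.0233, 0.093]].

Step 3 — form the quadratic (x - mu)^T · Sigma^{-1} · (x - mu):
  Sigma^{-1} · (x - mu) = (-0.4884, -0.0465).
  (x - mu)^T · [Sigma^{-1} · (x - mu)] = (-2)·(-0.4884) + (-1)·(-0.0465) = 1.0233.

Step 4 — take square root: d = √(1.0233) ≈ 1.0116.

d(x, mu) = √(1.0233) ≈ 1.0116


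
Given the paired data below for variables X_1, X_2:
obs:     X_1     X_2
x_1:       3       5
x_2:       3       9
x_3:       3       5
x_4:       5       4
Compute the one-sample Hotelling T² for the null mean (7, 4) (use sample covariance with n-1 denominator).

Step 1 — sample mean vector:
  mean(X_1) = (3 + 3 + 3 + 5) / 4 = 14/4 = 3.5
  mean(X_2) = (5 + 9 + 5 + 4) / 4 = 23/4 = 5.75
  x̄ = (3.5, 5.75),  deviation x̄ - mu_0 = (3.5, 5.75) - (7, 4) = (-3.5, 1.75).

Step 2 — sample covariance matrix, S[i,j] = (1/(n-1)) · Σ_k (x_{k,i} - mean_i) · (x_{k,j} - mean_j), divisor n-1 = 3:
  S[X_1,X_1] = ((-0.5)·(-0.5) + (-0.5)·(-0.5) + (-0.5)·(-0.5) + (1.5)·(1.5)) / 3 = 3/3 = 1
  S[X_1,X_2] = ((-0.5)·(-0.75) + (-0.5)·(3.25) + (-0.5)·(-0.75) + (1.5)·(-1.75)) / 3 = -3.5/3 = -1.1667
  S[X_2,X_2] = ((-0.75)·(-0.75) + (3.25)·(3.25) + (-0.75)·(-0.75) + (-1.75)·(-1.75)) / 3 = 14.75/3 = 4.9167
  S = [[1, -1.1667],
 [-1.1667, 4.9167]].

Step 3 — invert S. det(S) = 1·4.9167 - (-1.1667)² = 3.5556.
  S^{-1} = (1/det) · [[d, -b], [-b, a]] = [[1.3828, 0.3281],
 [0.3281, 0.2812]].

Step 4 — quadratic form (x̄ - mu_0)^T · S^{-1} · (x̄ - mu_0):
  S^{-1} · (x̄ - mu_0) = (-4.2656, -0.6562),
  (x̄ - mu_0)^T · [...] = (-3.5)·(-4.2656) + (1.75)·(-0.6562) = 13.7812.

Step 5 — scale by n: T² = 4 · 13.7812 = 55.125.

T² ≈ 55.125


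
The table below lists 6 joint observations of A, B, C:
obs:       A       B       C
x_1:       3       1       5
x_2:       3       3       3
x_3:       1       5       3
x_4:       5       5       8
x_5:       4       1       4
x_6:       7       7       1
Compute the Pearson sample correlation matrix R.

Step 1 — column means:
  mean(A) = (3 + 3 + 1 + 5 + 4 + 7) / 6 = 23/6 = 3.8333
  mean(B) = (1 + 3 + 5 + 5 + 1 + 7) / 6 = 22/6 = 3.6667
  mean(C) = (5 + 3 + 3 + 8 + 4 + 1) / 6 = 24/6 = 4

Step 2 — sample variances and covariances s[i,j] = (1/(n-1)) · Σ_k (x_{k,i} - mean_i) · (x_{k,j} - mean_j), with n-1 = 5:
  s[A,A] = ((-0.8333)·(-0.8333) + (-0.8333)·(-0.8333) + (-2.8333)·(-2.8333) + (1.1667)·(1.1667) + (0.1667)·(0.1667) + (3.1667)·(3.1667)) / 5 = 20.8333/5 = 4.1667
  s[A,B] = ((-0.8333)·(-2.6667) + (-0.8333)·(-0.6667) + (-2.8333)·(1.3333) + (1.1667)·(1.3333) + (0.1667)·(-2.6667) + (3.1667)·(3.3333)) / 5 = 10.6667/5 = 2.1333
  s[A,C] = ((-0.8333)·(1) + (-0.8333)·(-1) + (-2.8333)·(-1) + (1.1667)·(4) + (0.1667)·(0) + (3.1667)·(-3)) / 5 = -2/5 = -0.4
  s[B,B] = ((-2.6667)·(-2.6667) + (-0.6667)·(-0.6667) + (1.3333)·(1.3333) + (1.3333)·(1.3333) + (-2.6667)·(-2.6667) + (3.3333)·(3.3333)) / 5 = 29.3333/5 = 5.8667
  s[B,C] = ((-2.6667)·(1) + (-0.6667)·(-1) + (1.3333)·(-1) + (1.3333)·(4) + (-2.6667)·(0) + (3.3333)·(-3)) / 5 = -8/5 = -1.6
  s[C,C] = ((1)·(1) + (-1)·(-1) + (-1)·(-1) + (4)·(4) + (0)·(0) + (-3)·(-3)) / 5 = 28/5 = 5.6
  Sample standard deviations s_i = √(s[i,i]):
  s(A) = √(4.1667) = 2.0412
  s(B) = √(5.8667) = 2.4221
  s(C) = √(5.6) = 2.3664

Step 3 — r_{ij} = s_{ij} / (s_i · s_j):
  r[A,A] = 1 (diagonal).
  r[A,B] = 2.1333 / (2.0412 · 2.4221) = 2.1333 / 4.9441 = 0.4315
  r[A,C] = -0.4 / (2.0412 · 2.3664) = -0.4 / 4.8305 = -0.0828
  r[B,B] = 1 (diagonal).
  r[B,C] = -1.6 / (2.4221 · 2.3664) = -1.6 / 5.7318 = -0.2791
  r[C,C] = 1 (diagonal).

R is symmetric with unit diagonal. Assembling:

R = [[1, 0.4315, -0.0828],
 [0.4315, 1, -0.2791],
 [-0.0828, -0.2791, 1]]


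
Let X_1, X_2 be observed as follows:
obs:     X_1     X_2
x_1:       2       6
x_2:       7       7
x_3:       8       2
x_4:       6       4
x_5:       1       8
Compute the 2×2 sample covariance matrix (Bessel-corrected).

Step 1 — column means:
  mean(X_1) = (2 + 7 + 8 + 6 + 1) / 5 = 24/5 = 4.8
  mean(X_2) = (6 + 7 + 2 + 4 + 8) / 5 = 27/5 = 5.4

Step 2 — sample covariance S[i,j] = (1/(n-1)) · Σ_k (x_{k,i} - mean_i) · (x_{k,j} - mean_j), with n-1 = 4.
  S[X_1,X_1] = ((-2.8)·(-2.8) + (2.2)·(2.2) + (3.2)·(3.2) + (1.2)·(1.2) + (-3.8)·(-3.8)) / 4 = 38.8/4 = 9.7
  S[X_1,X_2] = ((-2.8)·(0.6) + (2.2)·(1.6) + (3.2)·(-3.4) + (1.2)·(-1.4) + (-3.8)·(2.6)) / 4 = -20.6/4 = -5.15
  S[X_2,X_2] = ((0.6)·(0.6) + (1.6)·(1.6) + (-3.4)·(-3.4) + (-1.4)·(-1.4) + (2.6)·(2.6)) / 4 = 23.2/4 = 5.8

S is symmetric (S[j,i] = S[i,j]). Assembling:

S = [[9.7, -5.15],
 [-5.15, 5.8]]


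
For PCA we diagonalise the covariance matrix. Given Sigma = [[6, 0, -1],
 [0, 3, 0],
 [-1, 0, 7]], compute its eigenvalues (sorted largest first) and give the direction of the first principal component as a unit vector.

Step 1 — characteristic polynomial p(λ) = det(λI - Sigma) = λ³ - tr·λ² + c_1·λ - det, where tr = trace, c_1 = sum of the principal 2×2 minors, det = det(Sigma):
  tr = 6 + 3 + 7 = 16,
  c_1 = (6·3 - (0)²) + (6·7 - (-1)²) + (3·7 - (0)²) = 18 + 41 + 21 = 80,
  det = 6·(3·7 - (0)²) - (0)·((0)·7 - (0)·(-1)) + (-1)·((0)·(0) - 3·(-1)) = 6·(21) - (0)·(0) + (-1)·(3) = 123.
  So p(λ) = λ³ - 16λ² + 80λ - 123.
Step 2 — look for an integer root (rational root theorem: any rational root is an integer divisor of 123). Testing λ = 3:
  p(3) = 27 - 144 + 240 - 123 = 0  ✓
  Dividing out (λ - 3): p(λ) = (λ - 3)(λ² - 13λ + 41).
Step 3 — remaining eigenvalues from the quadratic λ² - 13λ + 41 = 0:
  Δ = 13² - 4·41 = 169 - 164 = 5,  λ = (13 ± √5)/2 = (13 ± 2.2361)/2 ≈ 7.618 or 5.382.
  Sorted: λ_1 = 7.618,  λ_2 = 5.382,  λ_3 = 3  (check: sum = 16 = tr ✓).

Step 4 — unit eigenvector for λ_1 ≈ 7.618: v spans the null space of (Sigma - λ_1 I), whose rows are
  r_1 = (-1.618, 0, -1),  r_2 = (0, -4.618, 0),  r_3 = (-1, 0, -0.618).
  v is orthogonal to every row, so take v ∝ r_1 × r_2 = ((0)·(0) - (-1)·(-4.618), (-1)·(0) - (-1.618)·(0), (-1.618)·(-4.618) - (0)·(0)) ≈ (-4.618, 0, 7.4721).
  Rescale (multiply by -1 so the first nonzero entry is positive): u = (4.618, 0, -7.4721).
  ||u|| = √((4.618)² + (0)² + (-7.4721)²) = √(77.1591) ≈ 8.784,  v_1 = u/||u|| ≈ (0.5257, 0, -0.8507) (||v_1|| = 1).

λ_1 = 7.618,  λ_2 = 5.382,  λ_3 = 3;  v_1 ≈ (0.5257, 0, -0.8507)


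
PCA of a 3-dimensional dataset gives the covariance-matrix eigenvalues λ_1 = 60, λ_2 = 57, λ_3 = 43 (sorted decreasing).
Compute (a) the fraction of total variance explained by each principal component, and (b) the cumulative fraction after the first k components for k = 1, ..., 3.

Step 1 — total variance = trace(Sigma) = Σ λ_i = 60 + 57 + 43 = 160.

Step 2 — fraction explained by component i = λ_i / Σ λ:
  PC1: 60/160 = 0.375
  PC2: 57/160 = 0.3563
  PC3: 43/160 = 0.2687

Step 3 — cumulative fraction after k components = (λ_1 + ... + λ_k) / Σ λ:
  k = 1: 60/160 = 0.375
  k = 2: (60 + 57)/160 = 117/160 = 0.7312
  k = 3: (60 + 57 + 43)/160 = 160/160 = 1

Summary (fraction, with percent):

explained: PC1 0.375 (37.5%), PC2 0.3563 (35.62%), PC3 0.2687 (26.88%);  cumulative: 0.375, 0.7312, 1


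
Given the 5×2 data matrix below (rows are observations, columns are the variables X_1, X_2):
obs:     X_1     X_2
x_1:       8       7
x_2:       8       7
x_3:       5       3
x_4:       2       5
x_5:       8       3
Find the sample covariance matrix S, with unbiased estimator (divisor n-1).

Step 1 — column means:
  mean(X_1) = (8 + 8 + 5 + 2 + 8) / 5 = 31/5 = 6.2
  mean(X_2) = (7 + 7 + 3 + 5 + 3) / 5 = 25/5 = 5

Step 2 — sample covariance S[i,j] = (1/(n-1)) · Σ_k (x_{k,i} - mean_i) · (x_{k,j} - mean_j), with n-1 = 4.
  S[X_1,X_1] = ((1.8)·(1.8) + (1.8)·(1.8) + (-1.2)·(-1.2) + (-4.2)·(-4.2) + (1.8)·(1.8)) / 4 = 28.8/4 = 7.2
  S[X_1,X_2] = ((1.8)·(2) + (1.8)·(2) + (-1.2)·(-2) + (-4.2)·(0) + (1.8)·(-2)) / 4 = 6/4 = 1.5
  S[X_2,X_2] = ((2)·(2) + (2)·(2) + (-2)·(-2) + (0)·(0) + (-2)·(-2)) / 4 = 16/4 = 4

S is symmetric (S[j,i] = S[i,j]). Assembling:

S = [[7.2, 1.5],
 [1.5, 4]]


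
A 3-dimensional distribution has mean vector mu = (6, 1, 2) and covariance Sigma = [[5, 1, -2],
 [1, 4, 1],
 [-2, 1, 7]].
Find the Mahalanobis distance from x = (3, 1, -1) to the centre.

Step 1 — centre the observation: (x - mu) = (-3, 0, -3).

Step 2 — invert Sigma (cofactor / det for 3×3, or solve directly):
  Sigma^{-1} = [[0.25, -0.0833, 0.0833],
 [-0.0833, 0.287, -0.0648],
 [0.0833, -0.0648, 0.1759]].

Step 3 — form the quadratic (x - mu)^T · Sigma^{-1} · (x - mu):
  Sigma^{-1} · (x - mu) = (-1, 0.4444, -0.7778).
  (x - mu)^T · [Sigma^{-1} · (x - mu)] = (-3)·(-1) + (0)·(0.4444) + (-3)·(-0.7778) = 5.3333.

Step 4 — take square root: d = √(5.3333) ≈ 2.3094.

d(x, mu) = √(5.3333) ≈ 2.3094


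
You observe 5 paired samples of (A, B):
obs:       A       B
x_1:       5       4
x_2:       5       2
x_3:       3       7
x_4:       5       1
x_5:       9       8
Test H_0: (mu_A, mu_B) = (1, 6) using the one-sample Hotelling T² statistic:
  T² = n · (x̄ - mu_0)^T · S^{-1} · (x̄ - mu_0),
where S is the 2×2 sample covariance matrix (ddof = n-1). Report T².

Step 1 — sample mean vector:
  mean(A) = (5 + 5 + 3 + 5 + 9) / 5 = 27/5 = 5.4
  mean(B) = (4 + 2 + 7 + 1 + 8) / 5 = 22/5 = 4.4
  x̄ = (5.4, 4.4),  deviation x̄ - mu_0 = (5.4, 4.4) - (1, 6) = (4.4, -1.6).

Step 2 — sample covariance matrix, S[i,j] = (1/(n-1)) · Σ_k (x_{k,i} - mean_i) · (x_{k,j} - mean_j), divisor n-1 = 4:
  S[A,A] = ((-0.4)·(-0.4) + (-0.4)·(-0.4) + (-2.4)·(-2.4) + (-0.4)·(-0.4) + (3.6)·(3.6)) / 4 = 19.2/4 = 4.8
  S[A,B] = ((-0.4)·(-0.4) + (-0.4)·(-2.4) + (-2.4)·(2.6) + (-0.4)·(-3.4) + (3.6)·(3.6)) / 4 = 9.2/4 = 2.3
  S[B,B] = ((-0.4)·(-0.4) + (-2.4)·(-2.4) + (2.6)·(2.6) + (-3.4)·(-3.4) + (3.6)·(3.6)) / 4 = 37.2/4 = 9.3
  S = [[4.8, 2.3],
 [2.3, 9.3]].

Step 3 — invert S. det(S) = 4.8·9.3 - (2.3)² = 39.35.
  S^{-1} = (1/det) · [[d, -b], [-b, a]] = [[0.2363, -0.0584],
 [-0.0584, 0.122]].

Step 4 — quadratic form (x̄ - mu_0)^T · S^{-1} · (x̄ - mu_0):
  S^{-1} · (x̄ - mu_0) = (1.1334, -0.4524),
  (x̄ - mu_0)^T · [...] = (4.4)·(1.1334) + (-1.6)·(-0.4524) = 5.7108.

Step 5 — scale by n: T² = 5 · 5.7108 = 28.554.

T² ≈ 28.554


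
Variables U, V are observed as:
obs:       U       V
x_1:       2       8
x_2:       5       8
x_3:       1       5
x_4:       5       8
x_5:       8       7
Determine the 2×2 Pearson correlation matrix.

Step 1 — column means:
  mean(U) = (2 + 5 + 1 + 5 + 8) / 5 = 21/5 = 4.2
  mean(V) = (8 + 8 + 5 + 8 + 7) / 5 = 36/5 = 7.2

Step 2 — sample variances and covariances s[i,j] = (1/(n-1)) · Σ_k (x_{k,i} - mean_i) · (x_{k,j} - mean_j), with n-1 = 4:
  s[U,U] = ((-2.2)·(-2.2) + (0.8)·(0.8) + (-3.2)·(-3.2) + (0.8)·(0.8) + (3.8)·(3.8)) / 4 = 30.8/4 = 7.7
  s[U,V] = ((-2.2)·(0.8) + (0.8)·(0.8) + (-3.2)·(-2.2) + (0.8)·(0.8) + (3.8)·(-0.2)) / 4 = 5.8/4 = 1.45
  s[V,V] = ((0.8)·(0.8) + (0.8)·(0.8) + (-2.2)·(-2.2) + (0.8)·(0.8) + (-0.2)·(-0.2)) / 4 = 6.8/4 = 1.7
  Sample standard deviations s_i = √(s[i,i]):
  s(U) = √(7.7) = 2.7749
  s(V) = √(1.7) = 1.3038

Step 3 — r_{ij} = s_{ij} / (s_i · s_j):
  r[U,U] = 1 (diagonal).
  r[U,V] = 1.45 / (2.7749 · 1.3038) = 1.45 / 3.618 = 0.4008
  r[V,V] = 1 (diagonal).

R is symmetric with unit diagonal. Assembling:

R = [[1, 0.4008],
 [0.4008, 1]]


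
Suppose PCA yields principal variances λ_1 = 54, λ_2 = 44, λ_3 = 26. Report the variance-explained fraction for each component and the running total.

Step 1 — total variance = trace(Sigma) = Σ λ_i = 54 + 44 + 26 = 124.

Step 2 — fraction explained by component i = λ_i / Σ λ:
  PC1: 54/124 = 0.4355
  PC2: 44/124 = 0.3548
  PC3: 26/124 = 0.2097

Step 3 — cumulative fraction after k components = (λ_1 + ... + λ_k) / Σ λ:
  k = 1: 54/124 = 0.4355
  k = 2: (54 + 44)/124 = 98/124 = 0.7903
  k = 3: (54 + 44 + 26)/124 = 124/124 = 1

Summary (fraction, with percent):

explained: PC1 0.4355 (43.55%), PC2 0.3548 (35.48%), PC3 0.2097 (20.97%);  cumulative: 0.4355, 0.7903, 1


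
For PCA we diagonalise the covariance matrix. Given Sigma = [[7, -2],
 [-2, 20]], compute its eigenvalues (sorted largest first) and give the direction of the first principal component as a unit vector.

Step 1 — characteristic polynomial of 2×2 Sigma:
  det(Sigma - λI) = λ² - trace · λ + det = 0.
  trace = 7 + 20 = 27, det = 7·20 - (-2)² = 136.
Step 2 — discriminant:
  Δ = trace² - 4·det = 729 - 544 = 185.
Step 3 — eigenvalues:
  λ = (trace ± √Δ)/2 = (27 ± 13.6015)/2,
  λ_1 = 20.3007,  λ_2 = 6.6993.

Step 4 — unit eigenvector for λ_1: solve (Sigma - λ_1 I)v = 0. First row:
  (7 - 20.3007)·v_x + (-2)·v_y = 0, i.e. (-13.3007)·v_x + (-2)·v_y = 0,
  so v ∝ (b, λ_1 - a) = (-2, 13.3007); multiply by -1 so the first entry is positive: u = (2, -13.3007).
  ||u|| = √((2)² + (-13.3007)²) = √(180.9096) ≈ 13.4503,
  v_1 = u/||u|| ≈ (0.1487, -0.9889) (||v_1|| = 1).

λ_1 = 20.3007,  λ_2 = 6.6993;  v_1 ≈ (0.1487, -0.9889)


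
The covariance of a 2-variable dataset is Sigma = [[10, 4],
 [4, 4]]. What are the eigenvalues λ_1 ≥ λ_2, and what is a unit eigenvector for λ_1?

Step 1 — characteristic polynomial of 2×2 Sigma:
  det(Sigma - λI) = λ² - trace · λ + det = 0.
  trace = 10 + 4 = 14, det = 10·4 - (4)² = 24.
Step 2 — discriminant:
  Δ = trace² - 4·det = 196 - 96 = 100.
Step 3 — eigenvalues:
  λ = (trace ± √Δ)/2 = (14 ± 10)/2,
  λ_1 = 12,  λ_2 = 2.

Step 4 — unit eigenvector for λ_1: solve (Sigma - λ_1 I)v = 0. First row:
  (10 - 12)·v_x + (4)·v_y = 0, i.e. (-2)·v_x + (4)·v_y = 0,
  so v ∝ (b, λ_1 - a) = (4, 2) = u.
  ||u|| = √((4)² + (2)²) = √(20) ≈ 4.4721,
  v_1 = u/||u|| ≈ (0.8944, 0.4472) (||v_1|| = 1).

λ_1 = 12,  λ_2 = 2;  v_1 ≈ (0.8944, 0.4472)


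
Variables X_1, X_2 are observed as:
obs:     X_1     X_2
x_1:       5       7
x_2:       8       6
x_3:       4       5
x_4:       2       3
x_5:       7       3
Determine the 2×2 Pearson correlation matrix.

Step 1 — column means:
  mean(X_1) = (5 + 8 + 4 + 2 + 7) / 5 = 26/5 = 5.2
  mean(X_2) = (7 + 6 + 5 + 3 + 3) / 5 = 24/5 = 4.8

Step 2 — sample variances and covariances s[i,j] = (1/(n-1)) · Σ_k (x_{k,i} - mean_i) · (x_{k,j} - mean_j), with n-1 = 4:
  s[X_1,X_1] = ((-0.2)·(-0.2) + (2.8)·(2.8) + (-1.2)·(-1.2) + (-3.2)·(-3.2) + (1.8)·(1.8)) / 4 = 22.8/4 = 5.7
  s[X_1,X_2] = ((-0.2)·(2.2) + (2.8)·(1.2) + (-1.2)·(0.2) + (-3.2)·(-1.8) + (1.8)·(-1.8)) / 4 = 5.2/4 = 1.3
  s[X_2,X_2] = ((2.2)·(2.2) + (1.2)·(1.2) + (0.2)·(0.2) + (-1.8)·(-1.8) + (-1.8)·(-1.8)) / 4 = 12.8/4 = 3.2
  Sample standard deviations s_i = √(s[i,i]):
  s(X_1) = √(5.7) = 2.3875
  s(X_2) = √(3.2) = 1.7889

Step 3 — r_{ij} = s_{ij} / (s_i · s_j):
  r[X_1,X_1] = 1 (diagonal).
  r[X_1,X_2] = 1.3 / (2.3875 · 1.7889) = 1.3 / 4.2708 = 0.3044
  r[X_2,X_2] = 1 (diagonal).

R is symmetric with unit diagonal. Assembling:

R = [[1, 0.3044],
 [0.3044, 1]]


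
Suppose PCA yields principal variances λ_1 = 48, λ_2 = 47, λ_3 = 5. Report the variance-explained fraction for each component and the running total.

Step 1 — total variance = trace(Sigma) = Σ λ_i = 48 + 47 + 5 = 100.

Step 2 — fraction explained by component i = λ_i / Σ λ:
  PC1: 48/100 = 0.48
  PC2: 47/100 = 0.47
  PC3: 5/100 = 0.05

Step 3 — cumulative fraction after k components = (λ_1 + ... + λ_k) / Σ λ:
  k = 1: 48/100 = 0.48
  k = 2: (48 + 47)/100 = 95/100 = 0.95
  k = 3: (48 + 47 + 5)/100 = 100/100 = 1

Summary (fraction, with percent):

explained: PC1 0.48 (48%), PC2 0.47 (47%), PC3 0.05 (5%);  cumulative: 0.48, 0.95, 1


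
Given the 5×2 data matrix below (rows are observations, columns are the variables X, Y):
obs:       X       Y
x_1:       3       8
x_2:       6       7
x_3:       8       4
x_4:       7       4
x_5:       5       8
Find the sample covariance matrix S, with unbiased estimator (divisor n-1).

Step 1 — column means:
  mean(X) = (3 + 6 + 8 + 7 + 5) / 5 = 29/5 = 5.8
  mean(Y) = (8 + 7 + 4 + 4 + 8) / 5 = 31/5 = 6.2

Step 2 — sample covariance S[i,j] = (1/(n-1)) · Σ_k (x_{k,i} - mean_i) · (x_{k,j} - mean_j), with n-1 = 4.
  S[X,X] = ((-2.8)·(-2.8) + (0.2)·(0.2) + (2.2)·(2.2) + (1.2)·(1.2) + (-0.8)·(-0.8)) / 4 = 14.8/4 = 3.7
  S[X,Y] = ((-2.8)·(1.8) + (0.2)·(0.8) + (2.2)·(-2.2) + (1.2)·(-2.2) + (-0.8)·(1.8)) / 4 = -13.8/4 = -3.45
  S[Y,Y] = ((1.8)·(1.8) + (0.8)·(0.8) + (-2.2)·(-2.2) + (-2.2)·(-2.2) + (1.8)·(1.8)) / 4 = 16.8/4 = 4.2

S is symmetric (S[j,i] = S[i,j]). Assembling:

S = [[3.7, -3.45],
 [-3.45, 4.2]]


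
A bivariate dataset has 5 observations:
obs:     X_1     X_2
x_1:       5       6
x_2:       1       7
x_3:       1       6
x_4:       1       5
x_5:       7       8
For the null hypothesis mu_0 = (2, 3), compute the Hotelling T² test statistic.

Step 1 — sample mean vector:
  mean(X_1) = (5 + 1 + 1 + 1 + 7) / 5 = 15/5 = 3
  mean(X_2) = (6 + 7 + 6 + 5 + 8) / 5 = 32/5 = 6.4
  x̄ = (3, 6.4),  deviation x̄ - mu_0 = (3, 6.4) - (2, 3) = (1, 3.4).

Step 2 — sample covariance matrix, S[i,j] = (1/(n-1)) · Σ_k (x_{k,i} - mean_i) · (x_{k,j} - mean_j), divisor n-1 = 4:
  S[X_1,X_1] = ((2)·(2) + (-2)·(-2) + (-2)·(-2) + (-2)·(-2) + (4)·(4)) / 4 = 32/4 = 8
  S[X_1,X_2] = ((2)·(-0.4) + (-2)·(0.6) + (-2)·(-0.4) + (-2)·(-1.4) + (4)·(1.6)) / 4 = 8/4 = 2
  S[X_2,X_2] = ((-0.4)·(-0.4) + (0.6)·(0.6) + (-0.4)·(-0.4) + (-1.4)·(-1.4) + (1.6)·(1.6)) / 4 = 5.2/4 = 1.3
  S = [[8, 2],
 [2, 1.3]].

Step 3 — invert S. det(S) = 8·1.3 - (2)² = 6.4.
  S^{-1} = (1/det) · [[d, -b], [-b, a]] = [[0.2031, -0.3125],
 [-0.3125, 1.25]].

Step 4 — quadratic form (x̄ - mu_0)^T · S^{-1} · (x̄ - mu_0):
  S^{-1} · (x̄ - mu_0) = (-0.8594, 3.9375),
  (x̄ - mu_0)^T · [...] = (1)·(-0.8594) + (3.4)·(3.9375) = 12.5281.

Step 5 — scale by n: T² = 5 · 12.5281 = 62.6406.

T² ≈ 62.6406


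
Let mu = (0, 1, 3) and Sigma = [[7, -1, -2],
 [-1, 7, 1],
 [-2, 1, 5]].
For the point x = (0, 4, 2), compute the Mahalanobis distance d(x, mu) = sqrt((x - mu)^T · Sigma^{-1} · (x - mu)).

Step 1 — centre the observation: (x - mu) = (0, 3, -1).

Step 2 — invert Sigma (cofactor / det for 3×3, or solve directly):
  Sigma^{-1} = [[0.1627, 0.0144, 0.0622],
 [0.0144, 0.1483, -0.0239],
 [0.0622, -0.0239, 0.2297]].

Step 3 — form the quadratic (x - mu)^T · Sigma^{-1} · (x - mu):
  Sigma^{-1} · (x - mu) = (-0.0191, 0.4689, -0.3014).
  (x - mu)^T · [Sigma^{-1} · (x - mu)] = (0)·(-0.0191) + (3)·(0.4689) + (-1)·(-0.3014) = 1.7081.

Step 4 — take square root: d = √(1.7081) ≈ 1.307.

d(x, mu) = √(1.7081) ≈ 1.307


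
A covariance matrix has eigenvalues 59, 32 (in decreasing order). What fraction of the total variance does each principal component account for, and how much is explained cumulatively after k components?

Step 1 — total variance = trace(Sigma) = Σ λ_i = 59 + 32 = 91.

Step 2 — fraction explained by component i = λ_i / Σ λ:
  PC1: 59/91 = 0.6484
  PC2: 32/91 = 0.3516

Step 3 — cumulative fraction after k components = (λ_1 + ... + λ_k) / Σ λ:
  k = 1: 59/91 = 0.6484
  k = 2: (59 + 32)/91 = 91/91 = 1

Summary (fraction, with percent):

explained: PC1 0.6484 (64.84%), PC2 0.3516 (35.16%);  cumulative: 0.6484, 1


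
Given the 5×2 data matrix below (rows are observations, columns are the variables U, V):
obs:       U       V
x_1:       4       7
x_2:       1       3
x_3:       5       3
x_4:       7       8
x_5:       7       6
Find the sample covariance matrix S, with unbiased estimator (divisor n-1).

Step 1 — column means:
  mean(U) = (4 + 1 + 5 + 7 + 7) / 5 = 24/5 = 4.8
  mean(V) = (7 + 3 + 3 + 8 + 6) / 5 = 27/5 = 5.4

Step 2 — sample covariance S[i,j] = (1/(n-1)) · Σ_k (x_{k,i} - mean_i) · (x_{k,j} - mean_j), with n-1 = 4.
  S[U,U] = ((-0.8)·(-0.8) + (-3.8)·(-3.8) + (0.2)·(0.2) + (2.2)·(2.2) + (2.2)·(2.2)) / 4 = 24.8/4 = 6.2
  S[U,V] = ((-0.8)·(1.6) + (-3.8)·(-2.4) + (0.2)·(-2.4) + (2.2)·(2.6) + (2.2)·(0.6)) / 4 = 14.4/4 = 3.6
  S[V,V] = ((1.6)·(1.6) + (-2.4)·(-2.4) + (-2.4)·(-2.4) + (2.6)·(2.6) + (0.6)·(0.6)) / 4 = 21.2/4 = 5.3

S is symmetric (S[j,i] = S[i,j]). Assembling:

S = [[6.2, 3.6],
 [3.6, 5.3]]


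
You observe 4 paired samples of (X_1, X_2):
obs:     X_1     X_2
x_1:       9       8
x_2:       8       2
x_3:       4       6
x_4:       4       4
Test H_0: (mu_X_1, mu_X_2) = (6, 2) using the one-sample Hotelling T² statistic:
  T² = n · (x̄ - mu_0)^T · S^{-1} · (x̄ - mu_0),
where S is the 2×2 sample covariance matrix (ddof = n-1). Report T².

Step 1 — sample mean vector:
  mean(X_1) = (9 + 8 + 4 + 4) / 4 = 25/4 = 6.25
  mean(X_2) = (8 + 2 + 6 + 4) / 4 = 20/4 = 5
  x̄ = (6.25, 5),  deviation x̄ - mu_0 = (6.25, 5) - (6, 2) = (0.25, 3).

Step 2 — sample covariance matrix, S[i,j] = (1/(n-1)) · Σ_k (x_{k,i} - mean_i) · (x_{k,j} - mean_j), divisor n-1 = 3:
  S[X_1,X_1] = ((2.75)·(2.75) + (1.75)·(1.75) + (-2.25)·(-2.25) + (-2.25)·(-2.25)) / 3 = 20.75/3 = 6.9167
  S[X_1,X_2] = ((2.75)·(3) + (1.75)·(-3) + (-2.25)·(1) + (-2.25)·(-1)) / 3 = 3/3 = 1
  S[X_2,X_2] = ((3)·(3) + (-3)·(-3) + (1)·(1) + (-1)·(-1)) / 3 = 20/3 = 6.6667
  S = [[6.9167, 1],
 [1, 6.6667]].

Step 3 — invert S. det(S) = 6.9167·6.6667 - (1)² = 45.1111.
  S^{-1} = (1/det) · [[d, -b], [-b, a]] = [[0.1478, -0.0222],
 [-0.0222, 0.1533]].

Step 4 — quadratic form (x̄ - mu_0)^T · S^{-1} · (x̄ - mu_0):
  S^{-1} · (x̄ - mu_0) = (-0.0296, 0.4544),
  (x̄ - mu_0)^T · [...] = (0.25)·(-0.0296) + (3)·(0.4544) = 1.3559.

Step 5 — scale by n: T² = 4 · 1.3559 = 5.4236.

T² ≈ 5.4236


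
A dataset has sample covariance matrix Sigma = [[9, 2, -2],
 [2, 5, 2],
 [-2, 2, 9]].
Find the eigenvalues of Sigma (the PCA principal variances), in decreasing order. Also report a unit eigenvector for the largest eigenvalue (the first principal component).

Step 1 — characteristic polynomial p(λ) = det(λI - Sigma) = λ³ - tr·λ² + c_1·λ - det, where tr = trace, c_1 = sum of the principal 2×2 minors, det = det(Sigma):
  tr = 9 + 5 + 9 = 23,
  c_1 = (9·5 - (2)²) + (9·9 - (-2)²) + (5·9 - (2)²) = 41 + 77 + 41 = 159,
  det = 9·(5·9 - (2)²) - (2)·((2)·9 - (2)·(-2)) + (-2)·((2)·(2) - 5·(-2)) = 9·(41) - (2)·(22) + (-2)·(14) = 297.
  So p(λ) = λ³ - 23λ² + 159λ - 297.
Step 2 — look for an integer root (rational root theorem: any rational root is an integer divisor of 297). Testing λ = 3:
  p(3) = 27 - 207 + 477 - 297 = 0  ✓
  Dividing out (λ - 3): p(λ) = (λ - 3)(λ² - 20λ + 99).
Step 3 — remaining eigenvalues from the quadratic λ² - 20λ + 99 = 0:
  Δ = 20² - 4·99 = 400 - 396 = 4,  λ = (20 ± √4)/2 = (20 ± 2)/2 = 11 or 9.
  Sorted: λ_1 = 11,  λ_2 = 9,  λ_3 = 3  (check: sum = 23 = tr ✓).

Step 4 — unit eigenvector for λ_1 = 11: v spans the null space of (Sigma - λ_1 I), whose rows are
  r_1 = (-2, 2, -2),  r_2 = (2, -6, 2),  r_3 = (-2, 2, -2).
  v is orthogonal to every row, so take v ∝ r_1 × r_2 = ((2)·(2) - (-2)·(-6), (-2)·(2) - (-2)·(2), (-2)·(-6) - (2)·(2)) = (-8, 0, 8).
  Rescale (divide by 8; multiply by -1 so the first nonzero entry is positive): u = (1, 0, -1).
  ||u|| = √((1)² + (0)² + (-1)²) = √(2) ≈ 1.4142,  v_1 = u/||u|| ≈ (0.7071, 0, -0.7071) (||v_1|| = 1).

λ_1 = 11,  λ_2 = 9,  λ_3 = 3;  v_1 ≈ (0.7071, 0, -0.7071)


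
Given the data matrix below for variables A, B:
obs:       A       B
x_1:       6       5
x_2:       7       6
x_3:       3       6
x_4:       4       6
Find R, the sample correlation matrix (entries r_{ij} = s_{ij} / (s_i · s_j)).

Step 1 — column means:
  mean(A) = (6 + 7 + 3 + 4) / 4 = 20/4 = 5
  mean(B) = (5 + 6 + 6 + 6) / 4 = 23/4 = 5.75

Step 2 — sample variances and covariances s[i,j] = (1/(n-1)) · Σ_k (x_{k,i} - mean_i) · (x_{k,j} - mean_j), with n-1 = 3:
  s[A,A] = ((1)·(1) + (2)·(2) + (-2)·(-2) + (-1)·(-1)) / 3 = 10/3 = 3.3333
  s[A,B] = ((1)·(-0.75) + (2)·(0.25) + (-2)·(0.25) + (-1)·(0.25)) / 3 = -1/3 = -0.3333
  s[B,B] = ((-0.75)·(-0.75) + (0.25)·(0.25) + (0.25)·(0.25) + (0.25)·(0.25)) / 3 = 0.75/3 = 0.25
  Sample standard deviations s_i = √(s[i,i]):
  s(A) = √(3.3333) = 1.8257
  s(B) = √(0.25) = 0.5

Step 3 — r_{ij} = s_{ij} / (s_i · s_j):
  r[A,A] = 1 (diagonal).
  r[A,B] = -0.3333 / (1.8257 · 0.5) = -0.3333 / 0.9129 = -0.3651
  r[B,B] = 1 (diagonal).

R is symmetric with unit diagonal. Assembling:

R = [[1, -0.3651],
 [-0.3651, 1]]


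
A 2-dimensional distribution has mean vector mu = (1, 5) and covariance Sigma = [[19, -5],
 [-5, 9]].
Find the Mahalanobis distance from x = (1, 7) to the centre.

Step 1 — centre the observation: (x - mu) = (0, 2).

Step 2 — invert Sigma. det(Sigma) = 19·9 - (-5)² = 146.
  Sigma^{-1} = (1/det) · [[d, -b], [-b, a]] = [[0.0616, 0.0342],
 [0.0342, 0.1301]].

Step 3 — form the quadratic (x - mu)^T · Sigma^{-1} · (x - mu):
  Sigma^{-1} · (x - mu) = (0.0685, 0.2603).
  (x - mu)^T · [Sigma^{-1} · (x - mu)] = (0)·(0.0685) + (2)·(0.2603) = 0.5205.

Step 4 — take square root: d = √(0.5205) ≈ 0.7215.

d(x, mu) = √(0.5205) ≈ 0.7215


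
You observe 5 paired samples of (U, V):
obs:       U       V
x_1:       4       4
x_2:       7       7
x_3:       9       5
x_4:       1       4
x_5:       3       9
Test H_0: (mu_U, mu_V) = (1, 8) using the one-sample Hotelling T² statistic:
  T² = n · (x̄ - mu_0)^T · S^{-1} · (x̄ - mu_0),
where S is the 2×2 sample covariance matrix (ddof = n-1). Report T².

Step 1 — sample mean vector:
  mean(U) = (4 + 7 + 9 + 1 + 3) / 5 = 24/5 = 4.8
  mean(V) = (4 + 7 + 5 + 4 + 9) / 5 = 29/5 = 5.8
  x̄ = (4.8, 5.8),  deviation x̄ - mu_0 = (4.8, 5.8) - (1, 8) = (3.8, -2.2).

Step 2 — sample covariance matrix, S[i,j] = (1/(n-1)) · Σ_k (x_{k,i} - mean_i) · (x_{k,j} - mean_j), divisor n-1 = 4:
  S[U,U] = ((-0.8)·(-0.8) + (2.2)·(2.2) + (4.2)·(4.2) + (-3.8)·(-3.8) + (-1.8)·(-1.8)) / 4 = 40.8/4 = 10.2
  S[U,V] = ((-0.8)·(-1.8) + (2.2)·(1.2) + (4.2)·(-0.8) + (-3.8)·(-1.8) + (-1.8)·(3.2)) / 4 = 1.8/4 = 0.45
  S[V,V] = ((-1.8)·(-1.8) + (1.2)·(1.2) + (-0.8)·(-0.8) + (-1.8)·(-1.8) + (3.2)·(3.2)) / 4 = 18.8/4 = 4.7
  S = [[10.2, 0.45],
 [0.45, 4.7]].

Step 3 — invert S. det(S) = 10.2·4.7 - (0.45)² = 47.7375.
  S^{-1} = (1/det) · [[d, -b], [-b, a]] = [[0.0985, -0.0094],
 [-0.0094, 0.2137]].

Step 4 — quadratic form (x̄ - mu_0)^T · S^{-1} · (x̄ - mu_0):
  S^{-1} · (x̄ - mu_0) = (0.3949, -0.5059),
  (x̄ - mu_0)^T · [...] = (3.8)·(0.3949) + (-2.2)·(-0.5059) = 2.6135.

Step 5 — scale by n: T² = 5 · 2.6135 = 13.0673.

T² ≈ 13.0673


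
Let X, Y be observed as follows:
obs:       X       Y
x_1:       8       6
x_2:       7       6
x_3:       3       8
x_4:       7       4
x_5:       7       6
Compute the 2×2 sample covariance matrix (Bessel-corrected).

Step 1 — column means:
  mean(X) = (8 + 7 + 3 + 7 + 7) / 5 = 32/5 = 6.4
  mean(Y) = (6 + 6 + 8 + 4 + 6) / 5 = 30/5 = 6

Step 2 — sample covariance S[i,j] = (1/(n-1)) · Σ_k (x_{k,i} - mean_i) · (x_{k,j} - mean_j), with n-1 = 4.
  S[X,X] = ((1.6)·(1.6) + (0.6)·(0.6) + (-3.4)·(-3.4) + (0.6)·(0.6) + (0.6)·(0.6)) / 4 = 15.2/4 = 3.8
  S[X,Y] = ((1.6)·(0) + (0.6)·(0) + (-3.4)·(2) + (0.6)·(-2) + (0.6)·(0)) / 4 = -8/4 = -2
  S[Y,Y] = ((0)·(0) + (0)·(0) + (2)·(2) + (-2)·(-2) + (0)·(0)) / 4 = 8/4 = 2

S is symmetric (S[j,i] = S[i,j]). Assembling:

S = [[3.8, -2],
 [-2, 2]]


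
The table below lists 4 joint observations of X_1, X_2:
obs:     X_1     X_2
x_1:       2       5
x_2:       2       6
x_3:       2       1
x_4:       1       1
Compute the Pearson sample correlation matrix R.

Step 1 — column means:
  mean(X_1) = (2 + 2 + 2 + 1) / 4 = 7/4 = 1.75
  mean(X_2) = (5 + 6 + 1 + 1) / 4 = 13/4 = 3.25

Step 2 — sample variances and covariances s[i,j] = (1/(n-1)) · Σ_k (x_{k,i} - mean_i) · (x_{k,j} - mean_j), with n-1 = 3:
  s[X_1,X_1] = ((0.25)·(0.25) + (0.25)·(0.25) + (0.25)·(0.25) + (-0.75)·(-0.75)) / 3 = 0.75/3 = 0.25
  s[X_1,X_2] = ((0.25)·(1.75) + (0.25)·(2.75) + (0.25)·(-2.25) + (-0.75)·(-2.25)) / 3 = 2.25/3 = 0.75
  s[X_2,X_2] = ((1.75)·(1.75) + (2.75)·(2.75) + (-2.25)·(-2.25) + (-2.25)·(-2.25)) / 3 = 20.75/3 = 6.9167
  Sample standard deviations s_i = √(s[i,i]):
  s(X_1) = √(0.25) = 0.5
  s(X_2) = √(6.9167) = 2.63

Step 3 — r_{ij} = s_{ij} / (s_i · s_j):
  r[X_1,X_1] = 1 (diagonal).
  r[X_1,X_2] = 0.75 / (0.5 · 2.63) = 0.75 / 1.315 = 0.5704
  r[X_2,X_2] = 1 (diagonal).

R is symmetric with unit diagonal. Assembling:

R = [[1, 0.5704],
 [0.5704, 1]]


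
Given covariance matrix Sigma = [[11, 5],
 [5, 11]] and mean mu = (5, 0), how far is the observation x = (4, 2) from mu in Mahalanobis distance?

Step 1 — centre the observation: (x - mu) = (-1, 2).

Step 2 — invert Sigma. det(Sigma) = 11·11 - (5)² = 96.
  Sigma^{-1} = (1/det) · [[d, -b], [-b, a]] = [[0.1146, -0.0521],
 [-0.0521, 0.1146]].

Step 3 — form the quadratic (x - mu)^T · Sigma^{-1} · (x - mu):
  Sigma^{-1} · (x - mu) = (-0.2188, 0.2812).
  (x - mu)^T · [Sigma^{-1} · (x - mu)] = (-1)·(-0.2188) + (2)·(0.2812) = 0.7812.

Step 4 — take square root: d = √(0.7812) ≈ 0.8839.

d(x, mu) = √(0.7812) ≈ 0.8839


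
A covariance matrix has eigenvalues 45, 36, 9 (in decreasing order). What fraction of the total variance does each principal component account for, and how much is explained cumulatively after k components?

Step 1 — total variance = trace(Sigma) = Σ λ_i = 45 + 36 + 9 = 90.

Step 2 — fraction explained by component i = λ_i / Σ λ:
  PC1: 45/90 = 0.5
  PC2: 36/90 = 0.4
  PC3: 9/90 = 0.1

Step 3 — cumulative fraction after k components = (λ_1 + ... + λ_k) / Σ λ:
  k = 1: 45/90 = 0.5
  k = 2: (45 + 36)/90 = 81/90 = 0.9
  k = 3: (45 + 36 + 9)/90 = 90/90 = 1

Summary (fraction, with percent):

explained: PC1 0.5 (50%), PC2 0.4 (40%), PC3 0.1 (10%);  cumulative: 0.5, 0.9, 1


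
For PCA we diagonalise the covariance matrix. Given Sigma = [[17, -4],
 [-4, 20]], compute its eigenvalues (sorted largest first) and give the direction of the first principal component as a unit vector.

Step 1 — characteristic polynomial of 2×2 Sigma:
  det(Sigma - λI) = λ² - trace · λ + det = 0.
  trace = 17 + 20 = 37, det = 17·20 - (-4)² = 324.
Step 2 — discriminant:
  Δ = trace² - 4·det = 1369 - 1296 = 73.
Step 3 — eigenvalues:
  λ = (trace ± √Δ)/2 = (37 ± 8.544)/2,
  λ_1 = 22.772,  λ_2 = 14.228.

Step 4 — unit eigenvector for λ_1: solve (Sigma - λ_1 I)v = 0. First row:
  (17 - 22.772)·v_x + (-4)·v_y = 0, i.e. (-5.772)·v_x + (-4)·v_y = 0,
  so v ∝ (b, λ_1 - a) = (-4, 5.772); multiply by -1 so the first entry is positive: u = (4, -5.772).
  ||u|| = √((4)² + (-5.772)²) = √(49.316) ≈ 7.0225,
  v_1 = u/||u|| ≈ (0.5696, -0.8219) (||v_1|| = 1).

λ_1 = 22.772,  λ_2 = 14.228;  v_1 ≈ (0.5696, -0.8219)


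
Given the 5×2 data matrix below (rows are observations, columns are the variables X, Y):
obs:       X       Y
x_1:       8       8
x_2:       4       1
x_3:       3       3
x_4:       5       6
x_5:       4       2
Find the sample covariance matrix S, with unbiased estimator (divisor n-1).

Step 1 — column means:
  mean(X) = (8 + 4 + 3 + 5 + 4) / 5 = 24/5 = 4.8
  mean(Y) = (8 + 1 + 3 + 6 + 2) / 5 = 20/5 = 4

Step 2 — sample covariance S[i,j] = (1/(n-1)) · Σ_k (x_{k,i} - mean_i) · (x_{k,j} - mean_j), with n-1 = 4.
  S[X,X] = ((3.2)·(3.2) + (-0.8)·(-0.8) + (-1.8)·(-1.8) + (0.2)·(0.2) + (-0.8)·(-0.8)) / 4 = 14.8/4 = 3.7
  S[X,Y] = ((3.2)·(4) + (-0.8)·(-3) + (-1.8)·(-1) + (0.2)·(2) + (-0.8)·(-2)) / 4 = 19/4 = 4.75
  S[Y,Y] = ((4)·(4) + (-3)·(-3) + (-1)·(-1) + (2)·(2) + (-2)·(-2)) / 4 = 34/4 = 8.5

S is symmetric (S[j,i] = S[i,j]). Assembling:

S = [[3.7, 4.75],
 [4.75, 8.5]]


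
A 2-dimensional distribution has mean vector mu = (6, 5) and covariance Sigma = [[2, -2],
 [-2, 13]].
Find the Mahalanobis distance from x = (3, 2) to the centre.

Step 1 — centre the observation: (x - mu) = (-3, -3).

Step 2 — invert Sigma. det(Sigma) = 2·13 - (-2)² = 22.
  Sigma^{-1} = (1/det) · [[d, -b], [-b, a]] = [[0.5909, 0.0909],
 [0.0909, 0.0909]].

Step 3 — form the quadratic (x - mu)^T · Sigma^{-1} · (x - mu):
  Sigma^{-1} · (x - mu) = (-2.0455, -0.5455).
  (x - mu)^T · [Sigma^{-1} · (x - mu)] = (-3)·(-2.0455) + (-3)·(-0.5455) = 7.7727.

Step 4 — take square root: d = √(7.7727) ≈ 2.788.

d(x, mu) = √(7.7727) ≈ 2.788


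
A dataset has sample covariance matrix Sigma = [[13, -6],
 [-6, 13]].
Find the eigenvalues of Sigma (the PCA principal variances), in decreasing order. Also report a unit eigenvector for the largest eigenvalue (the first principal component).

Step 1 — characteristic polynomial of 2×2 Sigma:
  det(Sigma - λI) = λ² - trace · λ + det = 0.
  trace = 13 + 13 = 26, det = 13·13 - (-6)² = 133.
Step 2 — discriminant:
  Δ = trace² - 4·det = 676 - 532 = 144.
Step 3 — eigenvalues:
  λ = (trace ± √Δ)/2 = (26 ± 12)/2,
  λ_1 = 19,  λ_2 = 7.

Step 4 — unit eigenvector for λ_1: solve (Sigma - λ_1 I)v = 0. First row:
  (13 - 19)·v_x + (-6)·v_y = 0, i.e. (-6)·v_x + (-6)·v_y = 0,
  so v ∝ (b, λ_1 - a) = (-6, 6); multiply by -1 so the first entry is positive: u = (6, -6).
  ||u|| = √((6)² + (-6)²) = √(72) ≈ 8.4853,
  v_1 = u/||u|| ≈ (0.7071, -0.7071) (||v_1|| = 1).

λ_1 = 19,  λ_2 = 7;  v_1 ≈ (0.7071, -0.7071)


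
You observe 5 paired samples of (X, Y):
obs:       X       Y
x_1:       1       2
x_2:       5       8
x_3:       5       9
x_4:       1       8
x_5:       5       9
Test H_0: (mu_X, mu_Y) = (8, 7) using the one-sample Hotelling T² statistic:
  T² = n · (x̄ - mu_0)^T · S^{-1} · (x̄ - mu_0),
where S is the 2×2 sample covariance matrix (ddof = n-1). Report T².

Step 1 — sample mean vector:
  mean(X) = (1 + 5 + 5 + 1 + 5) / 5 = 17/5 = 3.4
  mean(Y) = (2 + 8 + 9 + 8 + 9) / 5 = 36/5 = 7.2
  x̄ = (3.4, 7.2),  deviation x̄ - mu_0 = (3.4, 7.2) - (8, 7) = (-4.6, 0.2).

Step 2 — sample covariance matrix, S[i,j] = (1/(n-1)) · Σ_k (x_{k,i} - mean_i) · (x_{k,j} - mean_j), divisor n-1 = 4:
  S[X,X] = ((-2.4)·(-2.4) + (1.6)·(1.6) + (1.6)·(1.6) + (-2.4)·(-2.4) + (1.6)·(1.6)) / 4 = 19.2/4 = 4.8
  S[X,Y] = ((-2.4)·(-5.2) + (1.6)·(0.8) + (1.6)·(1.8) + (-2.4)·(0.8) + (1.6)·(1.8)) / 4 = 17.6/4 = 4.4
  S[Y,Y] = ((-5.2)·(-5.2) + (0.8)·(0.8) + (1.8)·(1.8) + (0.8)·(0.8) + (1.8)·(1.8)) / 4 = 34.8/4 = 8.7
  S = [[4.8, 4.4],
 [4.4, 8.7]].

Step 3 — invert S. det(S) = 4.8·8.7 - (4.4)² = 22.4.
  S^{-1} = (1/det) · [[d, -b], [-b, a]] = [[0.3884, -0.1964],
 [-0.1964, 0.2143]].

Step 4 — quadratic form (x̄ - mu_0)^T · S^{-1} · (x̄ - mu_0):
  S^{-1} · (x̄ - mu_0) = (-1.8259, 0.9464),
  (x̄ - mu_0)^T · [...] = (-4.6)·(-1.8259) + (0.2)·(0.9464) = 8.5884.

Step 5 — scale by n: T² = 5 · 8.5884 = 42.942.

T² ≈ 42.942


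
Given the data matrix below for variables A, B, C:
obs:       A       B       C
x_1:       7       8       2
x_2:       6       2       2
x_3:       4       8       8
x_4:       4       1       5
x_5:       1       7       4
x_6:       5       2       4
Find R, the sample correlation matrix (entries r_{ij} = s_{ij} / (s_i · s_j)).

Step 1 — column means:
  mean(A) = (7 + 6 + 4 + 4 + 1 + 5) / 6 = 27/6 = 4.5
  mean(B) = (8 + 2 + 8 + 1 + 7 + 2) / 6 = 28/6 = 4.6667
  mean(C) = (2 + 2 + 8 + 5 + 4 + 4) / 6 = 25/6 = 4.1667

Step 2 — sample variances and covariances s[i,j] = (1/(n-1)) · Σ_k (x_{k,i} - mean_i) · (x_{k,j} - mean_j), with n-1 = 5:
  s[A,A] = ((2.5)·(2.5) + (1.5)·(1.5) + (-0.5)·(-0.5) + (-0.5)·(-0.5) + (-3.5)·(-3.5) + (0.5)·(0.5)) / 5 = 21.5/5 = 4.3
  s[A,B] = ((2.5)·(3.3333) + (1.5)·(-2.6667) + (-0.5)·(3.3333) + (-0.5)·(-3.6667) + (-3.5)·(2.3333) + (0.5)·(-2.6667)) / 5 = -5/5 = -1
  s[A,C] = ((2.5)·(-2.1667) + (1.5)·(-2.1667) + (-0.5)·(3.8333) + (-0.5)·(0.8333) + (-3.5)·(-0.1667) + (0.5)·(-0.1667)) / 5 = -10.5/5 = -2.1
  s[B,B] = ((3.3333)·(3.3333) + (-2.6667)·(-2.6667) + (3.3333)·(3.3333) + (-3.6667)·(-3.6667) + (2.3333)·(2.3333) + (-2.6667)·(-2.6667)) / 5 = 55.3333/5 = 11.0667
  s[B,C] = ((3.3333)·(-2.1667) + (-2.6667)·(-2.1667) + (3.3333)·(3.8333) + (-3.6667)·(0.8333) + (2.3333)·(-0.1667) + (-2.6667)·(-0.1667)) / 5 = 8.3333/5 = 1.6667
  s[C,C] = ((-2.1667)·(-2.1667) + (-2.1667)·(-2.1667) + (3.8333)·(3.8333) + (0.8333)·(0.8333) + (-0.1667)·(-0.1667) + (-0.1667)·(-0.1667)) / 5 = 24.8333/5 = 4.9667
  Sample standard deviations s_i = √(s[i,i]):
  s(A) = √(4.3) = 2.0736
  s(B) = √(11.0667) = 3.3267
  s(C) = √(4.9667) = 2.2286

Step 3 — r_{ij} = s_{ij} / (s_i · s_j):
  r[A,A] = 1 (diagonal).
  r[A,B] = -1 / (2.0736 · 3.3267) = -1 / 6.8983 = -0.145
  r[A,C] = -2.1 / (2.0736 · 2.2286) = -2.1 / 4.6213 = -0.4544
  r[B,B] = 1 (diagonal).
  r[B,C] = 1.6667 / (3.3267 · 2.2286) = 1.6667 / 7.4138 = 0.2248
  r[C,C] = 1 (diagonal).

R is symmetric with unit diagonal. Assembling:

R = [[1, -0.145, -0.4544],
 [-0.145, 1, 0.2248],
 [-0.4544, 0.2248, 1]]
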